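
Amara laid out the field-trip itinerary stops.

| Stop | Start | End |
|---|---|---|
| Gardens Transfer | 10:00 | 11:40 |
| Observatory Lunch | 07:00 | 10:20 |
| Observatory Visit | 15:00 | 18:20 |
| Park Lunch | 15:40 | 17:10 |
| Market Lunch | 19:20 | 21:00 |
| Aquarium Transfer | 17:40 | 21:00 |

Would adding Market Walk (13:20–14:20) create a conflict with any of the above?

No — it doesn't clash with anything

Observatory Lunch: ends 10:20 at or before Market Walk starts 13:20 → clear.
Gardens Transfer: ends 11:40 at or before Market Walk starts 13:20 → clear.
Observatory Visit: starts 15:00 at or after Market Walk ends 14:20 → clear.
Park Lunch: starts 15:40 at or after Market Walk ends 14:20 → clear.
Aquarium Transfer: starts 17:40 at or after Market Walk ends 14:20 → clear.
Market Lunch: starts 19:20 at or after Market Walk ends 14:20 → clear.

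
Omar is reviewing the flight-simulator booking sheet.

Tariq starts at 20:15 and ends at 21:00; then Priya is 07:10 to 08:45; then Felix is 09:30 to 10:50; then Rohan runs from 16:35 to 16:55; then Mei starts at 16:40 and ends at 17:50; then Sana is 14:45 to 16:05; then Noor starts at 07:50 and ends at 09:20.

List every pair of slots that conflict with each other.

Sorted by start: Priya, Noor, Felix, Sana, Rohan, Mei, Tariq.
Noor starts before Priya ends → Priya and Noor overlap.
Felix starts after Priya ends, so nothing later overlaps Priya either.
Felix starts after Noor ends, so nothing later overlaps Noor either.
Sana starts after Felix ends, so nothing later overlaps Felix either.
Rohan starts after Sana ends, so nothing later overlaps Sana either.
Mei starts before Rohan ends → Rohan and Mei overlap.
Tariq starts after Rohan ends.
Tariq starts after Mei ends.

Mei & Rohan, Noor & Priya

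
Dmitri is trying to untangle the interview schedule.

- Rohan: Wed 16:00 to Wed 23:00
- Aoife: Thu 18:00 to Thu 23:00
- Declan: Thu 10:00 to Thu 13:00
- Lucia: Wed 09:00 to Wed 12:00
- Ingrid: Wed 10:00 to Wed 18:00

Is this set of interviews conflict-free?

No

Sorted by start: Lucia, Ingrid, Rohan, Declan, Aoife.
Ingrid starts before Lucia ends → Lucia and Ingrid overlap.
That's a conflict, so the schedule is not conflict-free.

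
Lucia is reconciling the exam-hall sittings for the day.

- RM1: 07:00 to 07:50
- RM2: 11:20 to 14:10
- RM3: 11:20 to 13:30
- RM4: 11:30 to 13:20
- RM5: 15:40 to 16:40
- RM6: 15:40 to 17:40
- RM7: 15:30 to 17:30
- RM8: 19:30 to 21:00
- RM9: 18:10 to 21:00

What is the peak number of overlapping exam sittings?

3

Walk through starts and ends in time order (an end at T is processed before a start at T):
07:00 start RM1 → 1
07:50 end RM1 → 0
11:20 start RM2 → 1
11:20 start RM3 → 2
11:30 start RM4 → 3
13:20 end RM4 → 2
13:30 end RM3 → 1
14:10 end RM2 → 0
15:30 start RM7 → 1
15:40 start RM5 → 2
15:40 start RM6 → 3
16:40 end RM5 → 2
17:30 end RM7 → 1
17:40 end RM6 → 0
18:10 start RM9 → 1
19:30 start RM8 → 2
21:00 end RM8 → 1
21:00 end RM9 → 0
Peak is 3, at 11:30 (RM2, RM3, RM4).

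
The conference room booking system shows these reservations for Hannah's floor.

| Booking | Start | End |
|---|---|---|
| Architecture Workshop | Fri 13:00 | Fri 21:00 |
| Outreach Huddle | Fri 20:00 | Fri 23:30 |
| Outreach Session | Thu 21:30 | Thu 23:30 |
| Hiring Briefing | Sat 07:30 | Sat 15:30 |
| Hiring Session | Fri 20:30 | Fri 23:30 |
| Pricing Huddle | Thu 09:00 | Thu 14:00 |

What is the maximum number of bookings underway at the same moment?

Sweep the timeline, counting +1 at each start and −1 at each end (ends before starts at a tie):
Thu 09:00 start Pricing Huddle → 1
Thu 14:00 end Pricing Huddle → 0
Thu 21:30 start Outreach Session → 1
Thu 23:30 end Outreach Session → 0
Fri 13:00 start Architecture Workshop → 1
Fri 20:00 start Outreach Huddle → 2
Fri 20:30 start Hiring Session → 3
Fri 21:00 end Architecture Workshop → 2
Fri 23:30 end Hiring Session → 1
Fri 23:30 end Outreach Huddle → 0
Sat 07:30 start Hiring Briefing → 1
Sat 15:30 end Hiring Briefing → 0
Peak is 3, at Fri 20:30 (Architecture Workshop, Hiring Session, Outreach Huddle).

3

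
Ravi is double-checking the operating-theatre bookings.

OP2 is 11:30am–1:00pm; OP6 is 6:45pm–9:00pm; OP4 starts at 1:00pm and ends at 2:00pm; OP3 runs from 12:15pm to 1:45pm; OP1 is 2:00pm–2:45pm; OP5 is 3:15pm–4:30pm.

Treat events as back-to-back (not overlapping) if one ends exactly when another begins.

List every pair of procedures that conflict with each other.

Sorted by start: OP2, OP3, OP4, OP1, OP5, OP6.
OP3 starts before OP2 ends → OP2 and OP3 overlap.
OP4 starts exactly when OP2 ends (back-to-back, no overlap) — done with OP2.
OP4 starts before OP3 ends → OP3 and OP4 overlap.
OP1 starts after OP3 ends — done with OP3.
OP1 starts exactly when OP4 ends (back-to-back, no overlap) — done with OP4.
OP5 starts after OP1 ends — done with OP1.
OP6 starts after OP5 ends.

OP2 & OP3, OP3 & OP4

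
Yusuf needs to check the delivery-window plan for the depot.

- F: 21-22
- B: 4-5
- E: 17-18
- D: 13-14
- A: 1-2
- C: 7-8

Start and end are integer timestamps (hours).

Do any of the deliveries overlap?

Sorted by start: A, B, C, D, E, F.
B starts after A ends, so nothing later overlaps A either.
C starts after B ends, so nothing later overlaps B either.
D starts after C ends, so nothing later overlaps C either.
E starts after D ends, so nothing later overlaps D either.
F starts after E ends.
Every pair is clear; the schedule has no overlaps.

No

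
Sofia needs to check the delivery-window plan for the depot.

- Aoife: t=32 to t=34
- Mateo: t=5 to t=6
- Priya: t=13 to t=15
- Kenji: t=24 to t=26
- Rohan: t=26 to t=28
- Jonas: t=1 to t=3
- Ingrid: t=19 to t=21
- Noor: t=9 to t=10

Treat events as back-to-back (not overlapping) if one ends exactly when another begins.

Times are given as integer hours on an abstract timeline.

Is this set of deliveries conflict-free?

Yes

Check each pair: they overlap iff neither finishes before the other starts.
Sorted by start: Jonas, Mateo, Noor, Priya, Ingrid, Kenji, Rohan, Aoife.
Mateo starts after Jonas ends, so Jonas has no further overlaps.
Noor starts after Mateo ends, so Mateo has no further overlaps.
Priya starts after Noor ends, so Noor has no further overlaps.
Ingrid starts after Priya ends, so Priya has no further overlaps.
Kenji starts after Ingrid ends, so Ingrid has no further overlaps.
Rohan starts exactly when Kenji ends (back-to-back, no overlap), so Kenji has no further overlaps.
Aoife starts after Rohan ends.
Every pair is clear; the schedule has no overlaps.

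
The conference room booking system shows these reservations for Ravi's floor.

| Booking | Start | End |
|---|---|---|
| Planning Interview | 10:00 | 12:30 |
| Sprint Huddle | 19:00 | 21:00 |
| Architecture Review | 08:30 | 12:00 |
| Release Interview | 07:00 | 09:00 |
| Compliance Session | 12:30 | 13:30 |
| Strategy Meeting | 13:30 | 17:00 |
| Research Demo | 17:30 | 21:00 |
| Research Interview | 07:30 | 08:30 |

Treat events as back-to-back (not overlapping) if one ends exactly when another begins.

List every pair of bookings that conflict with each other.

Sorted by start: Release Interview, Research Interview, Architecture Review, Planning Interview, Compliance Session, Strategy Meeting, Research Demo, Sprint Huddle.
Research Interview starts before Release Interview ends → Release Interview and Research Interview overlap.
Architecture Review starts before Release Interview ends → Release Interview and Architecture Review overlap.
Planning Interview starts after Release Interview ends; Release Interview is clear from here.
Architecture Review starts exactly when Research Interview ends (back-to-back, no overlap); Research Interview is clear from here.
Planning Interview starts before Architecture Review ends → Architecture Review and Planning Interview overlap.
Compliance Session starts after Architecture Review ends; Architecture Review is clear from here.
Compliance Session starts exactly when Planning Interview ends (back-to-back, no overlap); Planning Interview is clear from here.
Strategy Meeting starts exactly when Compliance Session ends (back-to-back, no overlap); Compliance Session is clear from here.
Research Demo starts after Strategy Meeting ends; Strategy Meeting is clear from here.
Sprint Huddle starts before Research Demo ends → Research Demo and Sprint Huddle overlap.

Architecture Review & Planning Interview, Architecture Review & Release Interview, Release Interview & Research Interview, Research Demo & Sprint Huddle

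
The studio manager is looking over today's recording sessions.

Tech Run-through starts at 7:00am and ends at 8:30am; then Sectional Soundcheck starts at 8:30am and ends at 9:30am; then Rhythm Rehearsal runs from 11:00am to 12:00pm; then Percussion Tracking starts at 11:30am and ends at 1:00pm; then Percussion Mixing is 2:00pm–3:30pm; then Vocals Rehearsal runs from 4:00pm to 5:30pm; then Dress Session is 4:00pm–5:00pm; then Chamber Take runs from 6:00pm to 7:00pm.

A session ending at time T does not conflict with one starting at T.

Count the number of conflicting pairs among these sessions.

Sorted by start: Tech Run-through, Sectional Soundcheck, Rhythm Rehearsal, Percussion Tracking, Percussion Mixing, Vocals Rehearsal, Dress Session, Chamber Take.
Sectional Soundcheck starts exactly when Tech Run-through ends (back-to-back, no overlap); Tech Run-through is clear from here.
Rhythm Rehearsal starts after Sectional Soundcheck ends; Sectional Soundcheck is clear from here.
Percussion Tracking starts before Rhythm Rehearsal ends → Rhythm Rehearsal and Percussion Tracking overlap.
Percussion Mixing starts after Rhythm Rehearsal ends; Rhythm Rehearsal is clear from here.
Percussion Mixing starts after Percussion Tracking ends; Percussion Tracking is clear from here.
Vocals Rehearsal starts after Percussion Mixing ends; Percussion Mixing is clear from here.
Dress Session starts before Vocals Rehearsal ends → Vocals Rehearsal and Dress Session overlap.
Chamber Take starts after Vocals Rehearsal ends.
Chamber Take starts after Dress Session ends.
Overlapping pairs: Dress Session & Vocals Rehearsal, Percussion Tracking & Rhythm Rehearsal — 2 in total.

2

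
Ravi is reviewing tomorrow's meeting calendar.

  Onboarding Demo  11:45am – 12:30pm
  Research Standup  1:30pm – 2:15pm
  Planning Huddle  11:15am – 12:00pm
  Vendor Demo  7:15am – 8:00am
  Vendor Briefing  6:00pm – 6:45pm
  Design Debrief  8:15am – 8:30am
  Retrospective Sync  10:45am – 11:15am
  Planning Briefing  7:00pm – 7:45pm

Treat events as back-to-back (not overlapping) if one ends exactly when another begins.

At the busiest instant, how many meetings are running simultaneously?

2

Sort all start/end points and keep a running count:
7:15am start Vendor Demo → 1
8:00am end Vendor Demo → 0
8:15am start Design Debrief → 1
8:30am end Design Debrief → 0
10:45am start Retrospective Sync → 1
11:15am end Retrospective Sync → 0
11:15am start Planning Huddle → 1
11:45am start Onboarding Demo → 2
12:00pm end Planning Huddle → 1
12:30pm end Onboarding Demo → 0
1:30pm start Research Standup → 1
2:15pm end Research Standup → 0
6:00pm start Vendor Briefing → 1
6:45pm end Vendor Briefing → 0
7:00pm start Planning Briefing → 1
7:45pm end Planning Briefing → 0
Peak is 2, at 11:45am (Onboarding Demo, Planning Huddle).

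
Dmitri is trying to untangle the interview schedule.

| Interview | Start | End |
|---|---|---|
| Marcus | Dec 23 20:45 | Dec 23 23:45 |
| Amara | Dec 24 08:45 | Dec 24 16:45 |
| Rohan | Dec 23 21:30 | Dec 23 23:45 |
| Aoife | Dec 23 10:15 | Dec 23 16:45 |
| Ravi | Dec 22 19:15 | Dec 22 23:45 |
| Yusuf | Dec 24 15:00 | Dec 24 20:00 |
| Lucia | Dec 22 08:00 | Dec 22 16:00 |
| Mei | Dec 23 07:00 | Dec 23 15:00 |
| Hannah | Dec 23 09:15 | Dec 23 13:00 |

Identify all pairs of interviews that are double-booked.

Amara & Yusuf, Aoife & Hannah, Aoife & Mei, Hannah & Mei, Marcus & Rohan

Sorted by start: Lucia, Ravi, Mei, Hannah, Aoife, Marcus, Rohan, Amara, Yusuf.
Ravi starts after Lucia ends, so Lucia has no further overlaps.
Mei starts after Ravi ends, so Ravi has no further overlaps.
Hannah starts before Mei ends → Mei and Hannah overlap.
Aoife starts before Mei ends → Mei and Aoife overlap.
Marcus starts after Mei ends, so Mei has no further overlaps.
Aoife starts before Hannah ends → Hannah and Aoife overlap.
Marcus starts after Hannah ends, so Hannah has no further overlaps.
Marcus starts after Aoife ends, so Aoife has no further overlaps.
Rohan starts before Marcus ends → Marcus and Rohan overlap.
Amara starts after Marcus ends, so Marcus has no further overlaps.
Amara starts after Rohan ends, so Rohan has no further overlaps.
Yusuf starts before Amara ends → Amara and Yusuf overlap.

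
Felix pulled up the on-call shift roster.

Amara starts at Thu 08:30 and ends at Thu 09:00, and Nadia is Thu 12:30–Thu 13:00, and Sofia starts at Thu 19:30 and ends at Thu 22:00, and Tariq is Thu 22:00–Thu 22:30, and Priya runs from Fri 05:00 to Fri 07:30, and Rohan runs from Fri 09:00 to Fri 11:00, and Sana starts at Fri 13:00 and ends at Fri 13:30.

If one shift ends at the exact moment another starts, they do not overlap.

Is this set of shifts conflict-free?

Sorted by start: Amara, Nadia, Sofia, Tariq, Priya, Rohan, Sana.
Nadia starts after Amara ends, so Amara has no further overlaps.
Sofia starts after Nadia ends, so Nadia has no further overlaps.
Tariq starts exactly when Sofia ends (back-to-back, no overlap), so Sofia has no further overlaps.
Priya starts after Tariq ends, so Tariq has no further overlaps.
Rohan starts after Priya ends, so Priya has no further overlaps.
Sana starts after Rohan ends.
Every pair is clear; the schedule has no overlaps.

Yes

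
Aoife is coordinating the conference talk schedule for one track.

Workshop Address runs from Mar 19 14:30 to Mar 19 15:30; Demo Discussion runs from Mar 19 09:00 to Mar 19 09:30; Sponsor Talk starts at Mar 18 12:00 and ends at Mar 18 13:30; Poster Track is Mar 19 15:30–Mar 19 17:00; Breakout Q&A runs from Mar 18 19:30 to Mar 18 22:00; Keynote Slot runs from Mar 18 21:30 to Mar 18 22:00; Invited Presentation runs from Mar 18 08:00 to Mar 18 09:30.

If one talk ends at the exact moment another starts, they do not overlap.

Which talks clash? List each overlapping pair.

Breakout Q&A & Keynote Slot

Sorted by start: Invited Presentation, Sponsor Talk, Breakout Q&A, Keynote Slot, Demo Discussion, Workshop Address, Poster Track.
Sponsor Talk starts after Invited Presentation ends; Invited Presentation is clear from here.
Breakout Q&A starts after Sponsor Talk ends; Sponsor Talk is clear from here.
Keynote Slot starts before Breakout Q&A ends → Breakout Q&A and Keynote Slot overlap.
Demo Discussion starts after Breakout Q&A ends; Breakout Q&A is clear from here.
Demo Discussion starts after Keynote Slot ends; Keynote Slot is clear from here.
Workshop Address starts after Demo Discussion ends; Demo Discussion is clear from here.
Poster Track starts exactly when Workshop Address ends (back-to-back, no overlap).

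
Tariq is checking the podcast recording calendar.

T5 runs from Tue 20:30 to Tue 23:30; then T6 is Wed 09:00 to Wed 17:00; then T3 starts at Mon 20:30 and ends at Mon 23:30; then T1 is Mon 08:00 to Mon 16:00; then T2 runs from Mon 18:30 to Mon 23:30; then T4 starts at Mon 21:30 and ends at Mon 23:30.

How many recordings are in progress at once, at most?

3

Sort all start/end points and keep a running count:
Mon 08:00 start T1 → 1
Mon 16:00 end T1 → 0
Mon 18:30 start T2 → 1
Mon 20:30 start T3 → 2
Mon 21:30 start T4 → 3
Mon 23:30 end T2 → 2
Mon 23:30 end T3 → 1
Mon 23:30 end T4 → 0
Tue 20:30 start T5 → 1
Tue 23:30 end T5 → 0
Wed 09:00 start T6 → 1
Wed 17:00 end T6 → 0
Peak is 3, at Mon 21:30 (T2, T3, T4).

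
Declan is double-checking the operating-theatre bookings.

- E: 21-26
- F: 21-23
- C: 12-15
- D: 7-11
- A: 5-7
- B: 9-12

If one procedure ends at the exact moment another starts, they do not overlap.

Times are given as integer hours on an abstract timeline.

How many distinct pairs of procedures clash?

Sorted by start: A, D, B, C, E, F.
D starts exactly when A ends (back-to-back, no overlap), so A has no further overlaps.
B starts before D ends → D and B overlap.
C starts after D ends, so D has no further overlaps.
C starts exactly when B ends (back-to-back, no overlap), so B has no further overlaps.
E starts after C ends, so C has no further overlaps.
F starts before E ends → E and F overlap.
Overlapping pairs: B & D, E & F — 2 in total.

2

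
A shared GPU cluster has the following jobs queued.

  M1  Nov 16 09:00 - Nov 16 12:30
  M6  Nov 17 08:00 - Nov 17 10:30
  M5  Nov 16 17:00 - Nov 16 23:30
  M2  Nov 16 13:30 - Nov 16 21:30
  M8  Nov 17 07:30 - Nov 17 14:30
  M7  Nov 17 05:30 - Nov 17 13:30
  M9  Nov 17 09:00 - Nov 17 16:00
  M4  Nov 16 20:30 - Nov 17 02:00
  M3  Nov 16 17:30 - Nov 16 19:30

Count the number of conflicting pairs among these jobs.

Sorted by start: M1, M2, M5, M3, M4, M7, M8, M6, M9.
M2 starts after M1 ends, so nothing later overlaps M1 either.
M5 starts before M2 ends → M2 and M5 overlap.
M3 starts before M2 ends → M2 and M3 overlap.
M4 starts before M2 ends → M2 and M4 overlap.
M7 starts after M2 ends, so nothing later overlaps M2 either.
M3 starts before M5 ends → M5 and M3 overlap.
M4 starts before M5 ends → M5 and M4 overlap.
M7 starts after M5 ends, so nothing later overlaps M5 either.
M4 starts after M3 ends, so nothing later overlaps M3 either.
M7 starts after M4 ends, so nothing later overlaps M4 either.
M8 starts before M7 ends → M7 and M8 overlap.
M6 starts before M7 ends → M7 and M6 overlap.
M9 starts before M7 ends → M7 and M9 overlap.
M6 starts before M8 ends → M8 and M6 overlap.
M9 starts before M8 ends → M8 and M9 overlap.
M9 starts before M6 ends → M6 and M9 overlap.
Overlapping pairs: M2 & M3, M2 & M4, M2 & M5, M3 & M5, M4 & M5, M6 & M7, M6 & M8, M6 & M9, M7 & M8, M7 & M9, M8 & M9 — 11 in total.

11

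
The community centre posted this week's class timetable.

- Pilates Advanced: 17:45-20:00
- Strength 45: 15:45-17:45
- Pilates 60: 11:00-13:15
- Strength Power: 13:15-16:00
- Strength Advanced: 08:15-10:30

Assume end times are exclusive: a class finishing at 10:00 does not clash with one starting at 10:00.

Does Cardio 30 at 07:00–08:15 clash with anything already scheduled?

No — it doesn't clash with anything

Strength Advanced: starts 08:15 at or after Cardio 30 ends 08:15 → clear.
Pilates 60: starts 11:00 at or after Cardio 30 ends 08:15 → clear.
Strength Power: starts 13:15 at or after Cardio 30 ends 08:15 → clear.
Strength 45: starts 15:45 at or after Cardio 30 ends 08:15 → clear.
Pilates Advanced: starts 17:45 at or after Cardio 30 ends 08:15 → clear.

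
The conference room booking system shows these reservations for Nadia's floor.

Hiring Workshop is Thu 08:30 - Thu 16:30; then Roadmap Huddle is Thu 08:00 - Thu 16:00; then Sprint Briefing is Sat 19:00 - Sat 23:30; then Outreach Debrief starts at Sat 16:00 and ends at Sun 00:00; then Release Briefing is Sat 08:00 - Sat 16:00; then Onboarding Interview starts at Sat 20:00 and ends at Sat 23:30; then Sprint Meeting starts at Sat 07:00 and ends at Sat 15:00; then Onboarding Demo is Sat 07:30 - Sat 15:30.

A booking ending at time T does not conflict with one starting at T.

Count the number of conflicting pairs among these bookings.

Check each pair: they overlap iff neither finishes before the other starts.
Sorted by start: Roadmap Huddle, Hiring Workshop, Sprint Meeting, Onboarding Demo, Release Briefing, Outreach Debrief, Sprint Briefing, Onboarding Interview.
Hiring Workshop starts before Roadmap Huddle ends → Roadmap Huddle and Hiring Workshop overlap.
Sprint Meeting starts after Roadmap Huddle ends, so Roadmap Huddle has no further overlaps.
Sprint Meeting starts after Hiring Workshop ends, so Hiring Workshop has no further overlaps.
Onboarding Demo starts before Sprint Meeting ends → Sprint Meeting and Onboarding Demo overlap.
Release Briefing starts before Sprint Meeting ends → Sprint Meeting and Release Briefing overlap.
Outreach Debrief starts after Sprint Meeting ends, so Sprint Meeting has no further overlaps.
Release Briefing starts before Onboarding Demo ends → Onboarding Demo and Release Briefing overlap.
Outreach Debrief starts after Onboarding Demo ends, so Onboarding Demo has no further overlaps.
Outreach Debrief starts exactly when Release Briefing ends (back-to-back, no overlap), so Release Briefing has no further overlaps.
Sprint Briefing starts before Outreach Debrief ends → Outreach Debrief and Sprint Briefing overlap.
Onboarding Interview starts before Outreach Debrief ends → Outreach Debrief and Onboarding Interview overlap.
Onboarding Interview starts before Sprint Briefing ends → Sprint Briefing and Onboarding Interview overlap.
Overlapping pairs: Hiring Workshop & Roadmap Huddle, Onboarding Demo & Release Briefing, Onboarding Demo & Sprint Meeting, Onboarding Interview & Outreach Debrief, Onboarding Interview & Sprint Briefing, Outreach Debrief & Sprint Briefing, Release Briefing & Sprint Meeting — 7 in total.

7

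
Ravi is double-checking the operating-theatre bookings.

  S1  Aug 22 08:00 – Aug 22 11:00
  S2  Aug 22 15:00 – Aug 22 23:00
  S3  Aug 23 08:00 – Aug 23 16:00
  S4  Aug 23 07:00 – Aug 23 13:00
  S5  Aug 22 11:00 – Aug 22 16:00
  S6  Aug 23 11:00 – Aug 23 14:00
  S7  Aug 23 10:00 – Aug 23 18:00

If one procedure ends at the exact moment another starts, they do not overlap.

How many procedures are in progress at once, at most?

4

Sweep the timeline, counting +1 at each start and −1 at each end (ends before starts at a tie):
Aug 22 08:00 start S1 → 1
Aug 22 11:00 end S1 → 0
Aug 22 11:00 start S5 → 1
Aug 22 15:00 start S2 → 2
Aug 22 16:00 end S5 → 1
Aug 22 23:00 end S2 → 0
Aug 23 07:00 start S4 → 1
Aug 23 08:00 start S3 → 2
Aug 23 10:00 start S7 → 3
Aug 23 11:00 start S6 → 4
Aug 23 13:00 end S4 → 3
Aug 23 14:00 end S6 → 2
Aug 23 16:00 end S3 → 1
Aug 23 18:00 end S7 → 0
Peak is 4, at Aug 23 11:00 (S3, S4, S6, S7).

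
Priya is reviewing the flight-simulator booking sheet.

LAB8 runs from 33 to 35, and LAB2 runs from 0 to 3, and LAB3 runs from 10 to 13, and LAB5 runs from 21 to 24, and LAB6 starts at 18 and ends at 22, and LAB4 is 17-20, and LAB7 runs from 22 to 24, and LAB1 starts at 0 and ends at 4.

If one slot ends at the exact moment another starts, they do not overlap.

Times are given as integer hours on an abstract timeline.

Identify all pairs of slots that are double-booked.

Sorted by start: LAB1, LAB2, LAB3, LAB4, LAB6, LAB5, LAB7, LAB8.
LAB2 starts before LAB1 ends → LAB1 and LAB2 overlap.
LAB3 starts after LAB1 ends — done with LAB1.
LAB3 starts after LAB2 ends — done with LAB2.
LAB4 starts after LAB3 ends — done with LAB3.
LAB6 starts before LAB4 ends → LAB4 and LAB6 overlap.
LAB5 starts after LAB4 ends — done with LAB4.
LAB5 starts before LAB6 ends → LAB6 and LAB5 overlap.
LAB7 starts exactly when LAB6 ends (back-to-back, no overlap) — done with LAB6.
LAB7 starts before LAB5 ends → LAB5 and LAB7 overlap.
LAB8 starts after LAB5 ends.
LAB8 starts after LAB7 ends.

LAB1 & LAB2, LAB4 & LAB6, LAB5 & LAB6, LAB5 & LAB7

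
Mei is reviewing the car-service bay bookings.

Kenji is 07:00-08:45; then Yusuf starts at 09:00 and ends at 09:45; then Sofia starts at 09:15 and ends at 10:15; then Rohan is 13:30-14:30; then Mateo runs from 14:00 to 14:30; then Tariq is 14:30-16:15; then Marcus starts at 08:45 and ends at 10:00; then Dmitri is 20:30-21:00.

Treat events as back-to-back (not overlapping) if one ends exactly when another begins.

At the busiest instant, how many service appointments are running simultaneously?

Sweep the timeline, counting +1 at each start and −1 at each end (ends before starts at a tie):
07:00 start Kenji → 1
08:45 end Kenji → 0
08:45 start Marcus → 1
09:00 start Yusuf → 2
09:15 start Sofia → 3
09:45 end Yusuf → 2
10:00 end Marcus → 1
10:15 end Sofia → 0
13:30 start Rohan → 1
14:00 start Mateo → 2
14:30 end Mateo → 1
14:30 end Rohan → 0
14:30 start Tariq → 1
16:15 end Tariq → 0
20:30 start Dmitri → 1
21:00 end Dmitri → 0
Peak is 3, at 09:15 (Marcus, Sofia, Yusuf).

3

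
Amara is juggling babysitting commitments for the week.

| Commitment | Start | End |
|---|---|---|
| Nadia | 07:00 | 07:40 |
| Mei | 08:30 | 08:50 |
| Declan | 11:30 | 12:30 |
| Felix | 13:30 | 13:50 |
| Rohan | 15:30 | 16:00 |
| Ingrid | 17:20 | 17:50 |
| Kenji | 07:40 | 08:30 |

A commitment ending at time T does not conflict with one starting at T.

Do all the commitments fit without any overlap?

Sorted by start: Nadia, Kenji, Mei, Declan, Felix, Rohan, Ingrid.
Kenji starts exactly when Nadia ends (back-to-back, no overlap), so nothing later overlaps Nadia either.
Mei starts exactly when Kenji ends (back-to-back, no overlap), so nothing later overlaps Kenji either.
Declan starts after Mei ends, so nothing later overlaps Mei either.
Felix starts after Declan ends, so nothing later overlaps Declan either.
Rohan starts after Felix ends, so nothing later overlaps Felix either.
Ingrid starts after Rohan ends.
Every pair is clear; the schedule has no overlaps.

Yes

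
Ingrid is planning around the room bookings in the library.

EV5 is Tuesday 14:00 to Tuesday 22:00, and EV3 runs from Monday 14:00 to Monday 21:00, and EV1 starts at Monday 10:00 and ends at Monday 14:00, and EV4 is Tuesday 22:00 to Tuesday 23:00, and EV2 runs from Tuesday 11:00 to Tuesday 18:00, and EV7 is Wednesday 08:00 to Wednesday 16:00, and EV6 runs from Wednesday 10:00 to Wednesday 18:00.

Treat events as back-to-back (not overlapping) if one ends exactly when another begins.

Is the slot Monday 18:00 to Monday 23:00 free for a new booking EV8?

No — it overlaps EV3

EV1: ends Monday 14:00 at or before EV8 starts Monday 18:00 → clear.
EV3: starts Monday 14:00 before EV8 ends Monday 23:00, and ends Monday 21:00 after EV8 starts Monday 18:00 → overlap.
EV2: starts Tuesday 11:00 at or after EV8 ends Monday 23:00 → clear.
EV5: starts Tuesday 14:00 at or after EV8 ends Monday 23:00 → clear.
EV4: starts Tuesday 22:00 at or after EV8 ends Monday 23:00 → clear.
EV7: starts Wednesday 08:00 at or after EV8 ends Monday 23:00 → clear.
EV6: starts Wednesday 10:00 at or after EV8 ends Monday 23:00 → clear.
EV8 overlaps EV3.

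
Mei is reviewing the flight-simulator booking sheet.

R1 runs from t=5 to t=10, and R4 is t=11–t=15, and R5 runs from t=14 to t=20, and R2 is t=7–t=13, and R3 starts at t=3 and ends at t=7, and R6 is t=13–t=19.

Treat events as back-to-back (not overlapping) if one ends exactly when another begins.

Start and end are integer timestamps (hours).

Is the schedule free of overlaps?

No

Check each pair: they overlap iff neither finishes before the other starts.
Sorted by start: R3, R1, R2, R4, R6, R5.
R1 starts before R3 ends → R3 and R1 overlap.
That's a conflict, so the schedule is not conflict-free.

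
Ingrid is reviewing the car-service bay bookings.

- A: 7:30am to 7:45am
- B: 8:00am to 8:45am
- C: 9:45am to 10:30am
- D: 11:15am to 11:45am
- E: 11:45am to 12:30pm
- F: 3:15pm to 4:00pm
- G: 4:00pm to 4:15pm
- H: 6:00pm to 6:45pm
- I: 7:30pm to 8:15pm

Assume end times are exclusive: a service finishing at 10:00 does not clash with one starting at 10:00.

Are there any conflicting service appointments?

Sorted by start: A, B, C, D, E, F, G, H, I.
B starts after A ends — done with A.
C starts after B ends — done with B.
D starts after C ends — done with C.
E starts exactly when D ends (back-to-back, no overlap) — done with D.
F starts after E ends — done with E.
G starts exactly when F ends (back-to-back, no overlap) — done with F.
H starts after G ends — done with G.
I starts after H ends.
Every pair is clear; the schedule has no overlaps.

No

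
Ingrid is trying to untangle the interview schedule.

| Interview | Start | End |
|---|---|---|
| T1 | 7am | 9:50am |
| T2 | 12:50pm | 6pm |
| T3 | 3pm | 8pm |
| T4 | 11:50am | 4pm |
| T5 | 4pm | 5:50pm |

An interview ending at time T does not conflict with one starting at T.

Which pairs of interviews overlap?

T2 & T3, T2 & T4, T2 & T5, T3 & T4, T3 & T5

Check each pair: they overlap iff neither finishes before the other starts.
Sorted by start: T1, T4, T2, T3, T5.
T4 starts after T1 ends — done with T1.
T2 starts before T4 ends → T4 and T2 overlap.
T3 starts before T4 ends → T4 and T3 overlap.
T5 starts exactly when T4 ends (back-to-back, no overlap).
T3 starts before T2 ends → T2 and T3 overlap.
T5 starts before T2 ends → T2 and T5 overlap.
T5 starts before T3 ends → T3 and T5 overlap.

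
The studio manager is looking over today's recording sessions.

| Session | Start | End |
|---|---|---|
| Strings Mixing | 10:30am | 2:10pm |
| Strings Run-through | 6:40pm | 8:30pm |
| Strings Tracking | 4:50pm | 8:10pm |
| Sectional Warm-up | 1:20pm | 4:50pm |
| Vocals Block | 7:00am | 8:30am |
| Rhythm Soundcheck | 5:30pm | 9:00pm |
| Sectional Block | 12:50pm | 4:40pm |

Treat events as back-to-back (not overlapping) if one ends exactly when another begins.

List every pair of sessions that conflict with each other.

Sorted by start: Vocals Block, Strings Mixing, Sectional Block, Sectional Warm-up, Strings Tracking, Rhythm Soundcheck, Strings Run-through.
Strings Mixing starts after Vocals Block ends — done with Vocals Block.
Sectional Block starts before Strings Mixing ends → Strings Mixing and Sectional Block overlap.
Sectional Warm-up starts before Strings Mixing ends → Strings Mixing and Sectional Warm-up overlap.
Strings Tracking starts after Strings Mixing ends — done with Strings Mixing.
Sectional Warm-up starts before Sectional Block ends → Sectional Block and Sectional Warm-up overlap.
Strings Tracking starts after Sectional Block ends — done with Sectional Block.
Strings Tracking starts exactly when Sectional Warm-up ends (back-to-back, no overlap) — done with Sectional Warm-up.
Rhythm Soundcheck starts before Strings Tracking ends → Strings Tracking and Rhythm Soundcheck overlap.
Strings Run-through starts before Strings Tracking ends → Strings Tracking and Strings Run-through overlap.
Strings Run-through starts before Rhythm Soundcheck ends → Rhythm Soundcheck and Strings Run-through overlap.

Rhythm Soundcheck & Strings Run-through, Rhythm Soundcheck & Strings Tracking, Sectional Block & Sectional Warm-up, Sectional Block & Strings Mixing, Sectional Warm-up & Strings Mixing, Strings Run-through & Strings Tracking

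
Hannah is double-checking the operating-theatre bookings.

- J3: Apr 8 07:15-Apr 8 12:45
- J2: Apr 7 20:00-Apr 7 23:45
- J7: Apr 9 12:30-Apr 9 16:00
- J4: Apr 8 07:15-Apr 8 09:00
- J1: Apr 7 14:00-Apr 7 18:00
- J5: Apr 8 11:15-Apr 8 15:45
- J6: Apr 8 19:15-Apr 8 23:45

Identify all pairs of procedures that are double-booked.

Sorted by start: J1, J2, J3, J4, J5, J6, J7.
J2 starts after J1 ends — done with J1.
J3 starts after J2 ends — done with J2.
J4 starts before J3 ends → J3 and J4 overlap.
J5 starts before J3 ends → J3 and J5 overlap.
J6 starts after J3 ends — done with J3.
J5 starts after J4 ends — done with J4.
J6 starts after J5 ends — done with J5.
J7 starts after J6 ends.

J3 & J4, J3 & J5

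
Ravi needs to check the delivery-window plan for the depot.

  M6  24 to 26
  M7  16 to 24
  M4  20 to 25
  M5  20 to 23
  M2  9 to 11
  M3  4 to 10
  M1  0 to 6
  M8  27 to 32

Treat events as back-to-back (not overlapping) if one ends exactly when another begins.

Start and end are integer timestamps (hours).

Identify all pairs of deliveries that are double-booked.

Sorted by start: M1, M3, M2, M7, M4, M5, M6, M8.
M3 starts before M1 ends → M1 and M3 overlap.
M2 starts after M1 ends, so M1 has no further overlaps.
M2 starts before M3 ends → M3 and M2 overlap.
M7 starts after M3 ends, so M3 has no further overlaps.
M7 starts after M2 ends, so M2 has no further overlaps.
M4 starts before M7 ends → M7 and M4 overlap.
M5 starts before M7 ends → M7 and M5 overlap.
M6 starts exactly when M7 ends (back-to-back, no overlap), so M7 has no further overlaps.
M5 starts before M4 ends → M4 and M5 overlap.
M6 starts before M4 ends → M4 and M6 overlap.
M8 starts after M4 ends.
M6 starts after M5 ends, so M5 has no further overlaps.
M8 starts after M6 ends.

M1 & M3, M2 & M3, M4 & M5, M4 & M6, M4 & M7, M5 & M7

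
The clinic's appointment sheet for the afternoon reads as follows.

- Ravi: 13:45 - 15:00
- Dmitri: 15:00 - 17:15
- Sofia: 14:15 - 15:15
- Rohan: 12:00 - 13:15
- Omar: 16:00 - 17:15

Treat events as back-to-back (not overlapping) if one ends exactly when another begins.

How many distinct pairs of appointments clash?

Check each pair: they overlap iff neither finishes before the other starts.
Sorted by start: Rohan, Ravi, Sofia, Dmitri, Omar.
Ravi starts after Rohan ends; Rohan is clear from here.
Sofia starts before Ravi ends → Ravi and Sofia overlap.
Dmitri starts exactly when Ravi ends (back-to-back, no overlap); Ravi is clear from here.
Dmitri starts before Sofia ends → Sofia and Dmitri overlap.
Omar starts after Sofia ends.
Omar starts before Dmitri ends → Dmitri and Omar overlap.
Overlapping pairs: Dmitri & Omar, Dmitri & Sofia, Ravi & Sofia — 3 in total.

3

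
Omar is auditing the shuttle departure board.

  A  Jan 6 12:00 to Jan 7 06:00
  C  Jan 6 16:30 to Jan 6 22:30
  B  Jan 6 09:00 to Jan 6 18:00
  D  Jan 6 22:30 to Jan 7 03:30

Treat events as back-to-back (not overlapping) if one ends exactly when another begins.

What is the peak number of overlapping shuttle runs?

Walk through starts and ends in time order (an end at T is processed before a start at T):
Jan 6 09:00 start B → 1
Jan 6 12:00 start A → 2
Jan 6 16:30 start C → 3
Jan 6 18:00 end B → 2
Jan 6 22:30 end C → 1
Jan 6 22:30 start D → 2
Jan 7 03:30 end D → 1
Jan 7 06:00 end A → 0
Peak is 3, at Jan 6 16:30 (A, B, C).

3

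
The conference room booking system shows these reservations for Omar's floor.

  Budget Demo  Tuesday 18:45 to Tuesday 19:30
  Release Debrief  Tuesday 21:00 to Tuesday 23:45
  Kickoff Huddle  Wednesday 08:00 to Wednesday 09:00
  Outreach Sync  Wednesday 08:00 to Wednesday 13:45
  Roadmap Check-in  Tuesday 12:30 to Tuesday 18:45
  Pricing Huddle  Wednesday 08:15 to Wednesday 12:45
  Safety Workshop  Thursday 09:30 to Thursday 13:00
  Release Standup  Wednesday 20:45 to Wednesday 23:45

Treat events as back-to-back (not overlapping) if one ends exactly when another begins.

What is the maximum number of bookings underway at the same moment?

Walk through starts and ends in time order (an end at T is processed before a start at T):
Tuesday 12:30 start Roadmap Check-in → 1
Tuesday 18:45 end Roadmap Check-in → 0
Tuesday 18:45 start Budget Demo → 1
Tuesday 19:30 end Budget Demo → 0
Tuesday 21:00 start Release Debrief → 1
Tuesday 23:45 end Release Debrief → 0
Wednesday 08:00 start Kickoff Huddle → 1
Wednesday 08:00 start Outreach Sync → 2
Wednesday 08:15 start Pricing Huddle → 3
Wednesday 09:00 end Kickoff Huddle → 2
Wednesday 12:45 end Pricing Huddle → 1
Wednesday 13:45 end Outreach Sync → 0
Wednesday 20:45 start Release Standup → 1
Wednesday 23:45 end Release Standup → 0
Thursday 09:30 start Safety Workshop → 1
Thursday 13:00 end Safety Workshop → 0
Peak is 3, at Wednesday 08:15 (Kickoff Huddle, Outreach Sync, Pricing Huddle).

3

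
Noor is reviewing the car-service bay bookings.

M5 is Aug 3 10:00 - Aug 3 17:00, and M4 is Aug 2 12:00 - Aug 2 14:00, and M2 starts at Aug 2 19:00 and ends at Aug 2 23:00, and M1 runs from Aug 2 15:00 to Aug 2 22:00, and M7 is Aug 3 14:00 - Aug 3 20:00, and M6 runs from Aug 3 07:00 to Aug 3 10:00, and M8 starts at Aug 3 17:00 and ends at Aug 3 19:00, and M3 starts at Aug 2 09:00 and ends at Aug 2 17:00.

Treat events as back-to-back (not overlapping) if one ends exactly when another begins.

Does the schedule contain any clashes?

Yes

Check each pair: they overlap iff neither finishes before the other starts.
Sorted by start: M3, M4, M1, M2, M6, M5, M7, M8.
M4 starts before M3 ends → M3 and M4 overlap.
That's a conflict, so the schedule is not conflict-free.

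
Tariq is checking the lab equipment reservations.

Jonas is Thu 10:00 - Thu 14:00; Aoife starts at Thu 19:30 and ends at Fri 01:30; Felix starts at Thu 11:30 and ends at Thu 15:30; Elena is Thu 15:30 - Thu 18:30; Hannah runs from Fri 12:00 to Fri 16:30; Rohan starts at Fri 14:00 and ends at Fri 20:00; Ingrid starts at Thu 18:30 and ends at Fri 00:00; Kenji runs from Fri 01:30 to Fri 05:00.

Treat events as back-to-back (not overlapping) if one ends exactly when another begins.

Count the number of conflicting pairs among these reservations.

3

Two intervals overlap when each starts before the other ends.
Sorted by start: Jonas, Felix, Elena, Ingrid, Aoife, Kenji, Hannah, Rohan.
Felix starts before Jonas ends → Jonas and Felix overlap.
Elena starts after Jonas ends — done with Jonas.
Elena starts exactly when Felix ends (back-to-back, no overlap) — done with Felix.
Ingrid starts exactly when Elena ends (back-to-back, no overlap) — done with Elena.
Aoife starts before Ingrid ends → Ingrid and Aoife overlap.
Kenji starts after Ingrid ends — done with Ingrid.
Kenji starts exactly when Aoife ends (back-to-back, no overlap) — done with Aoife.
Hannah starts after Kenji ends — done with Kenji.
Rohan starts before Hannah ends → Hannah and Rohan overlap.
Overlapping pairs: Aoife & Ingrid, Felix & Jonas, Hannah & Rohan — 3 in total.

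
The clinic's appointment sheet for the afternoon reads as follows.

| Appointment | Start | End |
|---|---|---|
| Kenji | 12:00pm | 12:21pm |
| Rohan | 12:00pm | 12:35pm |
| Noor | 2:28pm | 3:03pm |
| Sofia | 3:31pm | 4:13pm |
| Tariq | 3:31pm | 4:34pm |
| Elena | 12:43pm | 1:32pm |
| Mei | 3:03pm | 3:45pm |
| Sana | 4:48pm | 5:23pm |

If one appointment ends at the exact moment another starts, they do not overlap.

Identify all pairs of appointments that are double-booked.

Sorted by start: Rohan, Kenji, Elena, Noor, Mei, Tariq, Sofia, Sana.
Kenji starts before Rohan ends → Rohan and Kenji overlap.
Elena starts after Rohan ends, so Rohan has no further overlaps.
Elena starts after Kenji ends, so Kenji has no further overlaps.
Noor starts after Elena ends, so Elena has no further overlaps.
Mei starts exactly when Noor ends (back-to-back, no overlap), so Noor has no further overlaps.
Tariq starts before Mei ends → Mei and Tariq overlap.
Sofia starts before Mei ends → Mei and Sofia overlap.
Sana starts after Mei ends.
Sofia starts before Tariq ends → Tariq and Sofia overlap.
Sana starts after Tariq ends.
Sana starts after Sofia ends.

Kenji & Rohan, Mei & Sofia, Mei & Tariq, Sofia & Tariq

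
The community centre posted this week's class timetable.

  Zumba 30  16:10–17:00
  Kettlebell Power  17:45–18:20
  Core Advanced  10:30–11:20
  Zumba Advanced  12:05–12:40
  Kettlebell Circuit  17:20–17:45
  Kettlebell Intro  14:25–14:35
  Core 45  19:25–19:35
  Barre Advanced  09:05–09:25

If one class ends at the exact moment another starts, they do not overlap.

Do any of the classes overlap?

Two intervals overlap when each starts before the other ends.
Sorted by start: Barre Advanced, Core Advanced, Zumba Advanced, Kettlebell Intro, Zumba 30, Kettlebell Circuit, Kettlebell Power, Core 45.
Core Advanced starts after Barre Advanced ends, so nothing later overlaps Barre Advanced either.
Zumba Advanced starts after Core Advanced ends, so nothing later overlaps Core Advanced either.
Kettlebell Intro starts after Zumba Advanced ends, so nothing later overlaps Zumba Advanced either.
Zumba 30 starts after Kettlebell Intro ends, so nothing later overlaps Kettlebell Intro either.
Kettlebell Circuit starts after Zumba 30 ends, so nothing later overlaps Zumba 30 either.
Kettlebell Power starts exactly when Kettlebell Circuit ends (back-to-back, no overlap), so nothing later overlaps Kettlebell Circuit either.
Core 45 starts after Kettlebell Power ends.
Every pair is clear; the schedule has no overlaps.

No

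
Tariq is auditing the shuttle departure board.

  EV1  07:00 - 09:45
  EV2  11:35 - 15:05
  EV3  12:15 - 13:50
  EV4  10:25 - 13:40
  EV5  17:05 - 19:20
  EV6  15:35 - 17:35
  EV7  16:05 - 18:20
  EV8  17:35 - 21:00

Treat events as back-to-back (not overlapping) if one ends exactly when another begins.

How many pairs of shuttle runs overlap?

8

Sorted by start: EV1, EV4, EV2, EV3, EV6, EV7, EV5, EV8.
EV4 starts after EV1 ends; EV1 is clear from here.
EV2 starts before EV4 ends → EV4 and EV2 overlap.
EV3 starts before EV4 ends → EV4 and EV3 overlap.
EV6 starts after EV4 ends; EV4 is clear from here.
EV3 starts before EV2 ends → EV2 and EV3 overlap.
EV6 starts after EV2 ends; EV2 is clear from here.
EV6 starts after EV3 ends; EV3 is clear from here.
EV7 starts before EV6 ends → EV6 and EV7 overlap.
EV5 starts before EV6 ends → EV6 and EV5 overlap.
EV8 starts exactly when EV6 ends (back-to-back, no overlap).
EV5 starts before EV7 ends → EV7 and EV5 overlap.
EV8 starts before EV7 ends → EV7 and EV8 overlap.
EV8 starts before EV5 ends → EV5 and EV8 overlap.
Overlapping pairs: EV2 & EV3, EV2 & EV4, EV3 & EV4, EV5 & EV6, EV5 & EV7, EV5 & EV8, EV6 & EV7, EV7 & EV8 — 8 in total.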